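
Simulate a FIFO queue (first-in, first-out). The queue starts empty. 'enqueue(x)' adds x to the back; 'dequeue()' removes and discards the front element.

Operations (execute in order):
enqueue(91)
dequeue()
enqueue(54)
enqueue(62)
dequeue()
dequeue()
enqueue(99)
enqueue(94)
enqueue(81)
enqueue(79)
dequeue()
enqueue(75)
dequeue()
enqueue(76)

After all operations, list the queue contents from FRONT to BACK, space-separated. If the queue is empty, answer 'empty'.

Answer: 81 79 75 76

Derivation:
enqueue(91): [91]
dequeue(): []
enqueue(54): [54]
enqueue(62): [54, 62]
dequeue(): [62]
dequeue(): []
enqueue(99): [99]
enqueue(94): [99, 94]
enqueue(81): [99, 94, 81]
enqueue(79): [99, 94, 81, 79]
dequeue(): [94, 81, 79]
enqueue(75): [94, 81, 79, 75]
dequeue(): [81, 79, 75]
enqueue(76): [81, 79, 75, 76]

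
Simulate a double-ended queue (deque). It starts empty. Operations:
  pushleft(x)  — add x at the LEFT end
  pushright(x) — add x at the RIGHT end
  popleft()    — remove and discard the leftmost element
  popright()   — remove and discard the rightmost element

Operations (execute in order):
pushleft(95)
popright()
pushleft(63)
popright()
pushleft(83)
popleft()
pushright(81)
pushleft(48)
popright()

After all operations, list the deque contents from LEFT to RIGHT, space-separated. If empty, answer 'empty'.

pushleft(95): [95]
popright(): []
pushleft(63): [63]
popright(): []
pushleft(83): [83]
popleft(): []
pushright(81): [81]
pushleft(48): [48, 81]
popright(): [48]

Answer: 48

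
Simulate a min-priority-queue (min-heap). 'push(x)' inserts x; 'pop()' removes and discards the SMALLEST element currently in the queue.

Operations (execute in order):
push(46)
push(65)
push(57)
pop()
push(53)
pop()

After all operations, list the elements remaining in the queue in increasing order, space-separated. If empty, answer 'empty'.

push(46): heap contents = [46]
push(65): heap contents = [46, 65]
push(57): heap contents = [46, 57, 65]
pop() → 46: heap contents = [57, 65]
push(53): heap contents = [53, 57, 65]
pop() → 53: heap contents = [57, 65]

Answer: 57 65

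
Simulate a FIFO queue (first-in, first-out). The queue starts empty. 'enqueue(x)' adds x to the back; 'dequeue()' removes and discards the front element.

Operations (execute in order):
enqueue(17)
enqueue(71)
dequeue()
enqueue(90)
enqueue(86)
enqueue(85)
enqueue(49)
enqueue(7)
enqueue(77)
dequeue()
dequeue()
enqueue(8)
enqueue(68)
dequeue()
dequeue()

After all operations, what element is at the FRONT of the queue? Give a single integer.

Answer: 49

Derivation:
enqueue(17): queue = [17]
enqueue(71): queue = [17, 71]
dequeue(): queue = [71]
enqueue(90): queue = [71, 90]
enqueue(86): queue = [71, 90, 86]
enqueue(85): queue = [71, 90, 86, 85]
enqueue(49): queue = [71, 90, 86, 85, 49]
enqueue(7): queue = [71, 90, 86, 85, 49, 7]
enqueue(77): queue = [71, 90, 86, 85, 49, 7, 77]
dequeue(): queue = [90, 86, 85, 49, 7, 77]
dequeue(): queue = [86, 85, 49, 7, 77]
enqueue(8): queue = [86, 85, 49, 7, 77, 8]
enqueue(68): queue = [86, 85, 49, 7, 77, 8, 68]
dequeue(): queue = [85, 49, 7, 77, 8, 68]
dequeue(): queue = [49, 7, 77, 8, 68]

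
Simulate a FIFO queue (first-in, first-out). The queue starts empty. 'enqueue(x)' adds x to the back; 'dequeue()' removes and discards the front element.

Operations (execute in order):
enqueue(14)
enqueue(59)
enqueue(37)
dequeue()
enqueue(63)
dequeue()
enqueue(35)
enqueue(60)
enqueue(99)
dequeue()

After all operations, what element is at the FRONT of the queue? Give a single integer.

Answer: 63

Derivation:
enqueue(14): queue = [14]
enqueue(59): queue = [14, 59]
enqueue(37): queue = [14, 59, 37]
dequeue(): queue = [59, 37]
enqueue(63): queue = [59, 37, 63]
dequeue(): queue = [37, 63]
enqueue(35): queue = [37, 63, 35]
enqueue(60): queue = [37, 63, 35, 60]
enqueue(99): queue = [37, 63, 35, 60, 99]
dequeue(): queue = [63, 35, 60, 99]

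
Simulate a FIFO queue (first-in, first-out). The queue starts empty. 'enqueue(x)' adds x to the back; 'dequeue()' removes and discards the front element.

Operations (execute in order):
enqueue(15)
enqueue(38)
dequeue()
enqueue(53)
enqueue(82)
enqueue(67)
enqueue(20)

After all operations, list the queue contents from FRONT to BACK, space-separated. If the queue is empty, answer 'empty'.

Answer: 38 53 82 67 20

Derivation:
enqueue(15): [15]
enqueue(38): [15, 38]
dequeue(): [38]
enqueue(53): [38, 53]
enqueue(82): [38, 53, 82]
enqueue(67): [38, 53, 82, 67]
enqueue(20): [38, 53, 82, 67, 20]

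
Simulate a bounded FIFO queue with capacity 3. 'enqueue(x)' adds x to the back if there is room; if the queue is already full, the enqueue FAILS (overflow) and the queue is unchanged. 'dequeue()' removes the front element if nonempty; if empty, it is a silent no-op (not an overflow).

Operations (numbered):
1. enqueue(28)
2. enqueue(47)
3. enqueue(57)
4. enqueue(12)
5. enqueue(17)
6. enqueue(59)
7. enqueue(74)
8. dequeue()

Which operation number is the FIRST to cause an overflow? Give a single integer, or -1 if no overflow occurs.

Answer: 4

Derivation:
1. enqueue(28): size=1
2. enqueue(47): size=2
3. enqueue(57): size=3
4. enqueue(12): size=3=cap → OVERFLOW (fail)
5. enqueue(17): size=3=cap → OVERFLOW (fail)
6. enqueue(59): size=3=cap → OVERFLOW (fail)
7. enqueue(74): size=3=cap → OVERFLOW (fail)
8. dequeue(): size=2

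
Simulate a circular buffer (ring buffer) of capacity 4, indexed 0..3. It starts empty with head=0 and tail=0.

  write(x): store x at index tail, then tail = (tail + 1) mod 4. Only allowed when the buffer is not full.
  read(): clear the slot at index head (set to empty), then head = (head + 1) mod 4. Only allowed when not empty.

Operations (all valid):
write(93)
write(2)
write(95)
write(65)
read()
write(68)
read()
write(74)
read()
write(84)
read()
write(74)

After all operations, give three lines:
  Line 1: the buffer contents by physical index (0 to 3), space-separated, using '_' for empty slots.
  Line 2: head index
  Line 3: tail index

write(93): buf=[93 _ _ _], head=0, tail=1, size=1
write(2): buf=[93 2 _ _], head=0, tail=2, size=2
write(95): buf=[93 2 95 _], head=0, tail=3, size=3
write(65): buf=[93 2 95 65], head=0, tail=0, size=4
read(): buf=[_ 2 95 65], head=1, tail=0, size=3
write(68): buf=[68 2 95 65], head=1, tail=1, size=4
read(): buf=[68 _ 95 65], head=2, tail=1, size=3
write(74): buf=[68 74 95 65], head=2, tail=2, size=4
read(): buf=[68 74 _ 65], head=3, tail=2, size=3
write(84): buf=[68 74 84 65], head=3, tail=3, size=4
read(): buf=[68 74 84 _], head=0, tail=3, size=3
write(74): buf=[68 74 84 74], head=0, tail=0, size=4

Answer: 68 74 84 74
0
0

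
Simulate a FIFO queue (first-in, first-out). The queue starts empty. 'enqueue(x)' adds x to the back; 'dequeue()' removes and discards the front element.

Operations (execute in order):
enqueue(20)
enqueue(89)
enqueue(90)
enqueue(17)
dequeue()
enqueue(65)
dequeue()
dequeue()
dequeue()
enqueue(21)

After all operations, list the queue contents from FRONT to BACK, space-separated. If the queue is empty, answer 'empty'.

enqueue(20): [20]
enqueue(89): [20, 89]
enqueue(90): [20, 89, 90]
enqueue(17): [20, 89, 90, 17]
dequeue(): [89, 90, 17]
enqueue(65): [89, 90, 17, 65]
dequeue(): [90, 17, 65]
dequeue(): [17, 65]
dequeue(): [65]
enqueue(21): [65, 21]

Answer: 65 21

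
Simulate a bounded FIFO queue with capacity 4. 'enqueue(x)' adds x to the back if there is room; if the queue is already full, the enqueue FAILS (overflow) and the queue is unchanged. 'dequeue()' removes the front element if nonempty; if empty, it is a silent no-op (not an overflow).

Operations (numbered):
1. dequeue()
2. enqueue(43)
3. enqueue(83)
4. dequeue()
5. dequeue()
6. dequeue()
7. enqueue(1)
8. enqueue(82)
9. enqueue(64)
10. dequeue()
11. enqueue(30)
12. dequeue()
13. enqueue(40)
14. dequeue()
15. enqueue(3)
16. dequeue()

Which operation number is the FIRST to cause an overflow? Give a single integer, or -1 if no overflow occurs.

Answer: -1

Derivation:
1. dequeue(): empty, no-op, size=0
2. enqueue(43): size=1
3. enqueue(83): size=2
4. dequeue(): size=1
5. dequeue(): size=0
6. dequeue(): empty, no-op, size=0
7. enqueue(1): size=1
8. enqueue(82): size=2
9. enqueue(64): size=3
10. dequeue(): size=2
11. enqueue(30): size=3
12. dequeue(): size=2
13. enqueue(40): size=3
14. dequeue(): size=2
15. enqueue(3): size=3
16. dequeue(): size=2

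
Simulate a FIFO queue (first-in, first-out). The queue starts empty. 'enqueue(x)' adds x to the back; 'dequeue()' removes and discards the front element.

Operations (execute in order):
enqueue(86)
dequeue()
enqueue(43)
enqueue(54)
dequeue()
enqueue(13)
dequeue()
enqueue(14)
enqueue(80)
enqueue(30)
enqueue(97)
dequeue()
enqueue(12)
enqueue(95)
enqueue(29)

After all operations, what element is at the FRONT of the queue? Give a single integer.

Answer: 14

Derivation:
enqueue(86): queue = [86]
dequeue(): queue = []
enqueue(43): queue = [43]
enqueue(54): queue = [43, 54]
dequeue(): queue = [54]
enqueue(13): queue = [54, 13]
dequeue(): queue = [13]
enqueue(14): queue = [13, 14]
enqueue(80): queue = [13, 14, 80]
enqueue(30): queue = [13, 14, 80, 30]
enqueue(97): queue = [13, 14, 80, 30, 97]
dequeue(): queue = [14, 80, 30, 97]
enqueue(12): queue = [14, 80, 30, 97, 12]
enqueue(95): queue = [14, 80, 30, 97, 12, 95]
enqueue(29): queue = [14, 80, 30, 97, 12, 95, 29]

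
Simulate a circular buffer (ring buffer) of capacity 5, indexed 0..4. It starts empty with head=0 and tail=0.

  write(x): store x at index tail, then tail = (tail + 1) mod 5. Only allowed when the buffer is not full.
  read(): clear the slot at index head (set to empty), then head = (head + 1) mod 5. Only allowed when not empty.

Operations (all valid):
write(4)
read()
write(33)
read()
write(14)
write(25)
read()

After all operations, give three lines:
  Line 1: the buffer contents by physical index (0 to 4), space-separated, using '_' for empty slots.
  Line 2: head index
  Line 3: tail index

Answer: _ _ _ 25 _
3
4

Derivation:
write(4): buf=[4 _ _ _ _], head=0, tail=1, size=1
read(): buf=[_ _ _ _ _], head=1, tail=1, size=0
write(33): buf=[_ 33 _ _ _], head=1, tail=2, size=1
read(): buf=[_ _ _ _ _], head=2, tail=2, size=0
write(14): buf=[_ _ 14 _ _], head=2, tail=3, size=1
write(25): buf=[_ _ 14 25 _], head=2, tail=4, size=2
read(): buf=[_ _ _ 25 _], head=3, tail=4, size=1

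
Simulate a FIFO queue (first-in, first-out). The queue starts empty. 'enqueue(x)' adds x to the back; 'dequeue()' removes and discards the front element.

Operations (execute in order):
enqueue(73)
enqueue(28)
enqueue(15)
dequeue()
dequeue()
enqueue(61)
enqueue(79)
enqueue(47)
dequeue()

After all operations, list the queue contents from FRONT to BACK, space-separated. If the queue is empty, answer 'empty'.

Answer: 61 79 47

Derivation:
enqueue(73): [73]
enqueue(28): [73, 28]
enqueue(15): [73, 28, 15]
dequeue(): [28, 15]
dequeue(): [15]
enqueue(61): [15, 61]
enqueue(79): [15, 61, 79]
enqueue(47): [15, 61, 79, 47]
dequeue(): [61, 79, 47]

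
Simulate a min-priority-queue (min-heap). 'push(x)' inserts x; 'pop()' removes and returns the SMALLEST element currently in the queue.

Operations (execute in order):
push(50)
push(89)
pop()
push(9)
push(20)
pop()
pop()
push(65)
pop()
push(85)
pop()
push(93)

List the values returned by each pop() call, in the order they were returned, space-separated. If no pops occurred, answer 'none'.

Answer: 50 9 20 65 85

Derivation:
push(50): heap contents = [50]
push(89): heap contents = [50, 89]
pop() → 50: heap contents = [89]
push(9): heap contents = [9, 89]
push(20): heap contents = [9, 20, 89]
pop() → 9: heap contents = [20, 89]
pop() → 20: heap contents = [89]
push(65): heap contents = [65, 89]
pop() → 65: heap contents = [89]
push(85): heap contents = [85, 89]
pop() → 85: heap contents = [89]
push(93): heap contents = [89, 93]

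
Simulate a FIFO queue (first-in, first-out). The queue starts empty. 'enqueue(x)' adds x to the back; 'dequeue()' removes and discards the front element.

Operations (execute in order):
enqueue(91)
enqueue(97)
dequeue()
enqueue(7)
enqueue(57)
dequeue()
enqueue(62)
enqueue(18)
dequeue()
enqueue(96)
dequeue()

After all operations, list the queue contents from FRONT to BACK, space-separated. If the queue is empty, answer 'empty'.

enqueue(91): [91]
enqueue(97): [91, 97]
dequeue(): [97]
enqueue(7): [97, 7]
enqueue(57): [97, 7, 57]
dequeue(): [7, 57]
enqueue(62): [7, 57, 62]
enqueue(18): [7, 57, 62, 18]
dequeue(): [57, 62, 18]
enqueue(96): [57, 62, 18, 96]
dequeue(): [62, 18, 96]

Answer: 62 18 96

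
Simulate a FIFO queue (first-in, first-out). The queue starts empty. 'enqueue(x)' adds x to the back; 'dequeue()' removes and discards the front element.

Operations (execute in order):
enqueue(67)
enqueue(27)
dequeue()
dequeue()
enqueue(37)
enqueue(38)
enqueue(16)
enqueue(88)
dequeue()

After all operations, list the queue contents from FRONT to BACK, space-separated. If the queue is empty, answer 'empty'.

Answer: 38 16 88

Derivation:
enqueue(67): [67]
enqueue(27): [67, 27]
dequeue(): [27]
dequeue(): []
enqueue(37): [37]
enqueue(38): [37, 38]
enqueue(16): [37, 38, 16]
enqueue(88): [37, 38, 16, 88]
dequeue(): [38, 16, 88]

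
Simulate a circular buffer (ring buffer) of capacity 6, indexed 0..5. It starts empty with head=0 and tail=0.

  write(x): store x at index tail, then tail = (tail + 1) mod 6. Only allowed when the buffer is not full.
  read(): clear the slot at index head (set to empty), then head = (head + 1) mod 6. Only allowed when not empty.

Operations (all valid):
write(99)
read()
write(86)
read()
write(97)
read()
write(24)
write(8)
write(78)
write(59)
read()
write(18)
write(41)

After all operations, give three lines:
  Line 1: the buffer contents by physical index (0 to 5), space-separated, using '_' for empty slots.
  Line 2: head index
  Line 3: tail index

write(99): buf=[99 _ _ _ _ _], head=0, tail=1, size=1
read(): buf=[_ _ _ _ _ _], head=1, tail=1, size=0
write(86): buf=[_ 86 _ _ _ _], head=1, tail=2, size=1
read(): buf=[_ _ _ _ _ _], head=2, tail=2, size=0
write(97): buf=[_ _ 97 _ _ _], head=2, tail=3, size=1
read(): buf=[_ _ _ _ _ _], head=3, tail=3, size=0
write(24): buf=[_ _ _ 24 _ _], head=3, tail=4, size=1
write(8): buf=[_ _ _ 24 8 _], head=3, tail=5, size=2
write(78): buf=[_ _ _ 24 8 78], head=3, tail=0, size=3
write(59): buf=[59 _ _ 24 8 78], head=3, tail=1, size=4
read(): buf=[59 _ _ _ 8 78], head=4, tail=1, size=3
write(18): buf=[59 18 _ _ 8 78], head=4, tail=2, size=4
write(41): buf=[59 18 41 _ 8 78], head=4, tail=3, size=5

Answer: 59 18 41 _ 8 78
4
3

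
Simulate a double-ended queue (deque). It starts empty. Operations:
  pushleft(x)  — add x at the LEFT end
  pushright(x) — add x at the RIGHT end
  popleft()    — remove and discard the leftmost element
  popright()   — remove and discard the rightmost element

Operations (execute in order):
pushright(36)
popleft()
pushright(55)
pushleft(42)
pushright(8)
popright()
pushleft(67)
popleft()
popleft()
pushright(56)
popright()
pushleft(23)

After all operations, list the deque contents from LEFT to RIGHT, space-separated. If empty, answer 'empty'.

pushright(36): [36]
popleft(): []
pushright(55): [55]
pushleft(42): [42, 55]
pushright(8): [42, 55, 8]
popright(): [42, 55]
pushleft(67): [67, 42, 55]
popleft(): [42, 55]
popleft(): [55]
pushright(56): [55, 56]
popright(): [55]
pushleft(23): [23, 55]

Answer: 23 55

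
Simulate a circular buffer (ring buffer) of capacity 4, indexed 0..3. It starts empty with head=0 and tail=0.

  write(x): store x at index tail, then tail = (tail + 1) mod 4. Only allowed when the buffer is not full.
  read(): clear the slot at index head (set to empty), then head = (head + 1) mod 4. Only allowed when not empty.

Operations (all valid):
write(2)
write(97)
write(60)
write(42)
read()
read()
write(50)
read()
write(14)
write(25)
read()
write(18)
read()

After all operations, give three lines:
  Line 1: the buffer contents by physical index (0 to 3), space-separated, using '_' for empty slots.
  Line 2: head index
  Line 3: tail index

write(2): buf=[2 _ _ _], head=0, tail=1, size=1
write(97): buf=[2 97 _ _], head=0, tail=2, size=2
write(60): buf=[2 97 60 _], head=0, tail=3, size=3
write(42): buf=[2 97 60 42], head=0, tail=0, size=4
read(): buf=[_ 97 60 42], head=1, tail=0, size=3
read(): buf=[_ _ 60 42], head=2, tail=0, size=2
write(50): buf=[50 _ 60 42], head=2, tail=1, size=3
read(): buf=[50 _ _ 42], head=3, tail=1, size=2
write(14): buf=[50 14 _ 42], head=3, tail=2, size=3
write(25): buf=[50 14 25 42], head=3, tail=3, size=4
read(): buf=[50 14 25 _], head=0, tail=3, size=3
write(18): buf=[50 14 25 18], head=0, tail=0, size=4
read(): buf=[_ 14 25 18], head=1, tail=0, size=3

Answer: _ 14 25 18
1
0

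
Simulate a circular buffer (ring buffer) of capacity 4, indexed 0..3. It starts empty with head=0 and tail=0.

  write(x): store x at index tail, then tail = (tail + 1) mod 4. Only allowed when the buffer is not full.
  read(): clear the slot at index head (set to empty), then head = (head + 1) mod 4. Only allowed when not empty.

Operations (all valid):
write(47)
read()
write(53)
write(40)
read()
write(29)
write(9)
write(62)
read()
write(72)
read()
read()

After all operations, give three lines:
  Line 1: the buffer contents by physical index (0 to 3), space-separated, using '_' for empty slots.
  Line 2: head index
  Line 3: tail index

write(47): buf=[47 _ _ _], head=0, tail=1, size=1
read(): buf=[_ _ _ _], head=1, tail=1, size=0
write(53): buf=[_ 53 _ _], head=1, tail=2, size=1
write(40): buf=[_ 53 40 _], head=1, tail=3, size=2
read(): buf=[_ _ 40 _], head=2, tail=3, size=1
write(29): buf=[_ _ 40 29], head=2, tail=0, size=2
write(9): buf=[9 _ 40 29], head=2, tail=1, size=3
write(62): buf=[9 62 40 29], head=2, tail=2, size=4
read(): buf=[9 62 _ 29], head=3, tail=2, size=3
write(72): buf=[9 62 72 29], head=3, tail=3, size=4
read(): buf=[9 62 72 _], head=0, tail=3, size=3
read(): buf=[_ 62 72 _], head=1, tail=3, size=2

Answer: _ 62 72 _
1
3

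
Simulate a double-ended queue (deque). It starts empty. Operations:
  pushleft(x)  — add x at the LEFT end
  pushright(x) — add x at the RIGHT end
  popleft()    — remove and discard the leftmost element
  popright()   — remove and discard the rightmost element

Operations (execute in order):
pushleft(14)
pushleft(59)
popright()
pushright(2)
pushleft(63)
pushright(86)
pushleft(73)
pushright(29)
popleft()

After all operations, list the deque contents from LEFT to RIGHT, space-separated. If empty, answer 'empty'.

pushleft(14): [14]
pushleft(59): [59, 14]
popright(): [59]
pushright(2): [59, 2]
pushleft(63): [63, 59, 2]
pushright(86): [63, 59, 2, 86]
pushleft(73): [73, 63, 59, 2, 86]
pushright(29): [73, 63, 59, 2, 86, 29]
popleft(): [63, 59, 2, 86, 29]

Answer: 63 59 2 86 29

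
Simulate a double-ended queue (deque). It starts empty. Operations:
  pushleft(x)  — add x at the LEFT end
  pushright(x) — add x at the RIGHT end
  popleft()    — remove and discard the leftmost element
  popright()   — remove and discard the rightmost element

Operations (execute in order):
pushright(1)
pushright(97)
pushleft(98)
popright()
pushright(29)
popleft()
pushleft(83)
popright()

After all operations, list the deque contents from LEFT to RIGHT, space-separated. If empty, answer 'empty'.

Answer: 83 1

Derivation:
pushright(1): [1]
pushright(97): [1, 97]
pushleft(98): [98, 1, 97]
popright(): [98, 1]
pushright(29): [98, 1, 29]
popleft(): [1, 29]
pushleft(83): [83, 1, 29]
popright(): [83, 1]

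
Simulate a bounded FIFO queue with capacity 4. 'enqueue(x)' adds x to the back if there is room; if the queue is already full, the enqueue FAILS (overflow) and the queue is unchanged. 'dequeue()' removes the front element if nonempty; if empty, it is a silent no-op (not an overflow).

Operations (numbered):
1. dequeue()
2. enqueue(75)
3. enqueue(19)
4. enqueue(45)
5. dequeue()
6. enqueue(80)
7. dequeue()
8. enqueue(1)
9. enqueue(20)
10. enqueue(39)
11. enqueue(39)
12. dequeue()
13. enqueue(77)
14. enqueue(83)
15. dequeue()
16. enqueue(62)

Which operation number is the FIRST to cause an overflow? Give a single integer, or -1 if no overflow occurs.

1. dequeue(): empty, no-op, size=0
2. enqueue(75): size=1
3. enqueue(19): size=2
4. enqueue(45): size=3
5. dequeue(): size=2
6. enqueue(80): size=3
7. dequeue(): size=2
8. enqueue(1): size=3
9. enqueue(20): size=4
10. enqueue(39): size=4=cap → OVERFLOW (fail)
11. enqueue(39): size=4=cap → OVERFLOW (fail)
12. dequeue(): size=3
13. enqueue(77): size=4
14. enqueue(83): size=4=cap → OVERFLOW (fail)
15. dequeue(): size=3
16. enqueue(62): size=4

Answer: 10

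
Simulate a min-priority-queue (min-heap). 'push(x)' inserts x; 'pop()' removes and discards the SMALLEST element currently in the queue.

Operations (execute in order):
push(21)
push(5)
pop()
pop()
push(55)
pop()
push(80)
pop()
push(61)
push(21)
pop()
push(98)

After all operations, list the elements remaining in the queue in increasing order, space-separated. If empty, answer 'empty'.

push(21): heap contents = [21]
push(5): heap contents = [5, 21]
pop() → 5: heap contents = [21]
pop() → 21: heap contents = []
push(55): heap contents = [55]
pop() → 55: heap contents = []
push(80): heap contents = [80]
pop() → 80: heap contents = []
push(61): heap contents = [61]
push(21): heap contents = [21, 61]
pop() → 21: heap contents = [61]
push(98): heap contents = [61, 98]

Answer: 61 98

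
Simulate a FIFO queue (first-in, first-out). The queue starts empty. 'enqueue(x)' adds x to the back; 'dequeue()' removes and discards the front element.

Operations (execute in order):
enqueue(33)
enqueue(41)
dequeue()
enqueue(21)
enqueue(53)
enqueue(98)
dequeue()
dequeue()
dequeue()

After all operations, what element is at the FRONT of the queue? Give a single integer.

enqueue(33): queue = [33]
enqueue(41): queue = [33, 41]
dequeue(): queue = [41]
enqueue(21): queue = [41, 21]
enqueue(53): queue = [41, 21, 53]
enqueue(98): queue = [41, 21, 53, 98]
dequeue(): queue = [21, 53, 98]
dequeue(): queue = [53, 98]
dequeue(): queue = [98]

Answer: 98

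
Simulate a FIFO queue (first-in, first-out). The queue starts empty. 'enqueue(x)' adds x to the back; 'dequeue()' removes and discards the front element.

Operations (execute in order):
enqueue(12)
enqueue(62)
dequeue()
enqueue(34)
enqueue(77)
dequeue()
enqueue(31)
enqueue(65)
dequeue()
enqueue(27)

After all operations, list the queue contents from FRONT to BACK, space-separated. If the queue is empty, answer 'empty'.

Answer: 77 31 65 27

Derivation:
enqueue(12): [12]
enqueue(62): [12, 62]
dequeue(): [62]
enqueue(34): [62, 34]
enqueue(77): [62, 34, 77]
dequeue(): [34, 77]
enqueue(31): [34, 77, 31]
enqueue(65): [34, 77, 31, 65]
dequeue(): [77, 31, 65]
enqueue(27): [77, 31, 65, 27]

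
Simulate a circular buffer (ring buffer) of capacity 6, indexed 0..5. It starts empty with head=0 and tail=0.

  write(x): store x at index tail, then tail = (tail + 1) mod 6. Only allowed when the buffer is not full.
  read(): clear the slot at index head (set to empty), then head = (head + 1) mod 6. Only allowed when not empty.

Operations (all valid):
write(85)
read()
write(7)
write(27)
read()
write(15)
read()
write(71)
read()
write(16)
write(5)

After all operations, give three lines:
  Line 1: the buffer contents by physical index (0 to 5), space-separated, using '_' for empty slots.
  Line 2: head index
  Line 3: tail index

Answer: 5 _ _ _ 71 16
4
1

Derivation:
write(85): buf=[85 _ _ _ _ _], head=0, tail=1, size=1
read(): buf=[_ _ _ _ _ _], head=1, tail=1, size=0
write(7): buf=[_ 7 _ _ _ _], head=1, tail=2, size=1
write(27): buf=[_ 7 27 _ _ _], head=1, tail=3, size=2
read(): buf=[_ _ 27 _ _ _], head=2, tail=3, size=1
write(15): buf=[_ _ 27 15 _ _], head=2, tail=4, size=2
read(): buf=[_ _ _ 15 _ _], head=3, tail=4, size=1
write(71): buf=[_ _ _ 15 71 _], head=3, tail=5, size=2
read(): buf=[_ _ _ _ 71 _], head=4, tail=5, size=1
write(16): buf=[_ _ _ _ 71 16], head=4, tail=0, size=2
write(5): buf=[5 _ _ _ 71 16], head=4, tail=1, size=3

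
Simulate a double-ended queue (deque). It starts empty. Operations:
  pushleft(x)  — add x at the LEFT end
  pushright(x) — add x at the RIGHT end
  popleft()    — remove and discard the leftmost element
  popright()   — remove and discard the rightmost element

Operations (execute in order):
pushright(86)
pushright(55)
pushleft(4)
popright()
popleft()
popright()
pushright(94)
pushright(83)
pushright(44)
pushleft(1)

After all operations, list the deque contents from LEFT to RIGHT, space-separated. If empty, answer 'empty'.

pushright(86): [86]
pushright(55): [86, 55]
pushleft(4): [4, 86, 55]
popright(): [4, 86]
popleft(): [86]
popright(): []
pushright(94): [94]
pushright(83): [94, 83]
pushright(44): [94, 83, 44]
pushleft(1): [1, 94, 83, 44]

Answer: 1 94 83 44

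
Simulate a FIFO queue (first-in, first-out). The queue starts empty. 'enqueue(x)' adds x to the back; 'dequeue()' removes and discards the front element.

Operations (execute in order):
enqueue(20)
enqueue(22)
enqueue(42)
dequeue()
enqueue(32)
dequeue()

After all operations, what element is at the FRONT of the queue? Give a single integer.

enqueue(20): queue = [20]
enqueue(22): queue = [20, 22]
enqueue(42): queue = [20, 22, 42]
dequeue(): queue = [22, 42]
enqueue(32): queue = [22, 42, 32]
dequeue(): queue = [42, 32]

Answer: 42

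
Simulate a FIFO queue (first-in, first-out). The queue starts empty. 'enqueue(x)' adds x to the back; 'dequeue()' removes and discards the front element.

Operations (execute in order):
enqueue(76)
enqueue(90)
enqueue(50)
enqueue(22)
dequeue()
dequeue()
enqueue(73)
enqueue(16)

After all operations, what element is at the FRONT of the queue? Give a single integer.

Answer: 50

Derivation:
enqueue(76): queue = [76]
enqueue(90): queue = [76, 90]
enqueue(50): queue = [76, 90, 50]
enqueue(22): queue = [76, 90, 50, 22]
dequeue(): queue = [90, 50, 22]
dequeue(): queue = [50, 22]
enqueue(73): queue = [50, 22, 73]
enqueue(16): queue = [50, 22, 73, 16]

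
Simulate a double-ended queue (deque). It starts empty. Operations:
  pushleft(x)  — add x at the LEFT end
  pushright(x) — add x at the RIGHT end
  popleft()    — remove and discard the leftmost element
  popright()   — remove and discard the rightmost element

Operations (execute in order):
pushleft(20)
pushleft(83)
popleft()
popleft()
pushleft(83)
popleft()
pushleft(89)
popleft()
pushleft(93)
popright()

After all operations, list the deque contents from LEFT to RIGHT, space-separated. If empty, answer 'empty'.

pushleft(20): [20]
pushleft(83): [83, 20]
popleft(): [20]
popleft(): []
pushleft(83): [83]
popleft(): []
pushleft(89): [89]
popleft(): []
pushleft(93): [93]
popright(): []

Answer: empty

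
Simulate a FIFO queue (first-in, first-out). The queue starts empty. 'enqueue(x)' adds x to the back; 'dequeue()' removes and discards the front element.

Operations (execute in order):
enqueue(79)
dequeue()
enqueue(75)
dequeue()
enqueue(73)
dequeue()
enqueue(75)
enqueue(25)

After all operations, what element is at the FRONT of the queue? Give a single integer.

enqueue(79): queue = [79]
dequeue(): queue = []
enqueue(75): queue = [75]
dequeue(): queue = []
enqueue(73): queue = [73]
dequeue(): queue = []
enqueue(75): queue = [75]
enqueue(25): queue = [75, 25]

Answer: 75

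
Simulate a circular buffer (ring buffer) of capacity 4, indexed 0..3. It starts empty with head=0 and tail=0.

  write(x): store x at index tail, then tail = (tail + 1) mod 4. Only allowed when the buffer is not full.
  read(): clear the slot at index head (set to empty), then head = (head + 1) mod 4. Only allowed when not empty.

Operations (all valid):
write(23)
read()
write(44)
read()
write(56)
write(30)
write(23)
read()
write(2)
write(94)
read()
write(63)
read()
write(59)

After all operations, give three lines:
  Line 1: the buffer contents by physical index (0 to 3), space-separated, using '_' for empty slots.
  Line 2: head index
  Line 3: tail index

write(23): buf=[23 _ _ _], head=0, tail=1, size=1
read(): buf=[_ _ _ _], head=1, tail=1, size=0
write(44): buf=[_ 44 _ _], head=1, tail=2, size=1
read(): buf=[_ _ _ _], head=2, tail=2, size=0
write(56): buf=[_ _ 56 _], head=2, tail=3, size=1
write(30): buf=[_ _ 56 30], head=2, tail=0, size=2
write(23): buf=[23 _ 56 30], head=2, tail=1, size=3
read(): buf=[23 _ _ 30], head=3, tail=1, size=2
write(2): buf=[23 2 _ 30], head=3, tail=2, size=3
write(94): buf=[23 2 94 30], head=3, tail=3, size=4
read(): buf=[23 2 94 _], head=0, tail=3, size=3
write(63): buf=[23 2 94 63], head=0, tail=0, size=4
read(): buf=[_ 2 94 63], head=1, tail=0, size=3
write(59): buf=[59 2 94 63], head=1, tail=1, size=4

Answer: 59 2 94 63
1
1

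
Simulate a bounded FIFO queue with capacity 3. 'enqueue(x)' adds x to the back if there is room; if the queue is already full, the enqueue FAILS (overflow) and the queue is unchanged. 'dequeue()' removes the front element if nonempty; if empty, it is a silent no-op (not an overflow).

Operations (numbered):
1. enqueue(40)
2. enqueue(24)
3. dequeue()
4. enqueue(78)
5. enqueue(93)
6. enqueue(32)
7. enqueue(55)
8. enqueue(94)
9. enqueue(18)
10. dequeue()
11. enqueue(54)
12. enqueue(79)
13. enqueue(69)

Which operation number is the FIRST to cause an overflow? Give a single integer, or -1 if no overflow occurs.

1. enqueue(40): size=1
2. enqueue(24): size=2
3. dequeue(): size=1
4. enqueue(78): size=2
5. enqueue(93): size=3
6. enqueue(32): size=3=cap → OVERFLOW (fail)
7. enqueue(55): size=3=cap → OVERFLOW (fail)
8. enqueue(94): size=3=cap → OVERFLOW (fail)
9. enqueue(18): size=3=cap → OVERFLOW (fail)
10. dequeue(): size=2
11. enqueue(54): size=3
12. enqueue(79): size=3=cap → OVERFLOW (fail)
13. enqueue(69): size=3=cap → OVERFLOW (fail)

Answer: 6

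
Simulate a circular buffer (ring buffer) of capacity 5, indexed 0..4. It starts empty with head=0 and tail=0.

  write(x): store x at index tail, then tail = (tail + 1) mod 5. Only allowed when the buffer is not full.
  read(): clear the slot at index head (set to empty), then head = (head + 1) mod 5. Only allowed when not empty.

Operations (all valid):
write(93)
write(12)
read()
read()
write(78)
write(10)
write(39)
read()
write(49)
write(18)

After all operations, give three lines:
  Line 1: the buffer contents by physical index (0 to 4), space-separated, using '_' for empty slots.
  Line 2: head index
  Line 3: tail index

Answer: 49 18 _ 10 39
3
2

Derivation:
write(93): buf=[93 _ _ _ _], head=0, tail=1, size=1
write(12): buf=[93 12 _ _ _], head=0, tail=2, size=2
read(): buf=[_ 12 _ _ _], head=1, tail=2, size=1
read(): buf=[_ _ _ _ _], head=2, tail=2, size=0
write(78): buf=[_ _ 78 _ _], head=2, tail=3, size=1
write(10): buf=[_ _ 78 10 _], head=2, tail=4, size=2
write(39): buf=[_ _ 78 10 39], head=2, tail=0, size=3
read(): buf=[_ _ _ 10 39], head=3, tail=0, size=2
write(49): buf=[49 _ _ 10 39], head=3, tail=1, size=3
write(18): buf=[49 18 _ 10 39], head=3, tail=2, size=4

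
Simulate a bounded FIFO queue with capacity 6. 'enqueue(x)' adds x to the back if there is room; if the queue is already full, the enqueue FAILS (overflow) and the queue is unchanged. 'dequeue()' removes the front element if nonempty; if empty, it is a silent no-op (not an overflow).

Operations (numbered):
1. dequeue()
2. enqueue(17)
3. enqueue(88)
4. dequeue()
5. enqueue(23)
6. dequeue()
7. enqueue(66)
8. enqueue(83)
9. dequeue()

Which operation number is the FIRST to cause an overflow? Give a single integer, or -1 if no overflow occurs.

Answer: -1

Derivation:
1. dequeue(): empty, no-op, size=0
2. enqueue(17): size=1
3. enqueue(88): size=2
4. dequeue(): size=1
5. enqueue(23): size=2
6. dequeue(): size=1
7. enqueue(66): size=2
8. enqueue(83): size=3
9. dequeue(): size=2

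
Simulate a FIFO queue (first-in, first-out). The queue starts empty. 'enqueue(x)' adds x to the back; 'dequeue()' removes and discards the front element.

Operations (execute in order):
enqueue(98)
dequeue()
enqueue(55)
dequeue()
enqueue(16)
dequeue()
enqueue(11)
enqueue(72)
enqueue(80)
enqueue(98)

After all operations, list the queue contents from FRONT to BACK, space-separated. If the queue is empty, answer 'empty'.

Answer: 11 72 80 98

Derivation:
enqueue(98): [98]
dequeue(): []
enqueue(55): [55]
dequeue(): []
enqueue(16): [16]
dequeue(): []
enqueue(11): [11]
enqueue(72): [11, 72]
enqueue(80): [11, 72, 80]
enqueue(98): [11, 72, 80, 98]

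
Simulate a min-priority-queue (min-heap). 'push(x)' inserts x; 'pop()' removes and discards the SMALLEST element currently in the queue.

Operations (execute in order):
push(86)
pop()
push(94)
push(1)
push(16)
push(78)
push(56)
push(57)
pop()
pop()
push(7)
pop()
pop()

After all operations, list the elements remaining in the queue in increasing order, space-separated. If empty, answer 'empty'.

Answer: 57 78 94

Derivation:
push(86): heap contents = [86]
pop() → 86: heap contents = []
push(94): heap contents = [94]
push(1): heap contents = [1, 94]
push(16): heap contents = [1, 16, 94]
push(78): heap contents = [1, 16, 78, 94]
push(56): heap contents = [1, 16, 56, 78, 94]
push(57): heap contents = [1, 16, 56, 57, 78, 94]
pop() → 1: heap contents = [16, 56, 57, 78, 94]
pop() → 16: heap contents = [56, 57, 78, 94]
push(7): heap contents = [7, 56, 57, 78, 94]
pop() → 7: heap contents = [56, 57, 78, 94]
pop() → 56: heap contents = [57, 78, 94]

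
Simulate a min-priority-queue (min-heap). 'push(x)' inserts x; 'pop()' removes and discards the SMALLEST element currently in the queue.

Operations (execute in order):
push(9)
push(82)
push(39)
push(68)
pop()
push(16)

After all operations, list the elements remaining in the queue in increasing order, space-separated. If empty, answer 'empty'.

Answer: 16 39 68 82

Derivation:
push(9): heap contents = [9]
push(82): heap contents = [9, 82]
push(39): heap contents = [9, 39, 82]
push(68): heap contents = [9, 39, 68, 82]
pop() → 9: heap contents = [39, 68, 82]
push(16): heap contents = [16, 39, 68, 82]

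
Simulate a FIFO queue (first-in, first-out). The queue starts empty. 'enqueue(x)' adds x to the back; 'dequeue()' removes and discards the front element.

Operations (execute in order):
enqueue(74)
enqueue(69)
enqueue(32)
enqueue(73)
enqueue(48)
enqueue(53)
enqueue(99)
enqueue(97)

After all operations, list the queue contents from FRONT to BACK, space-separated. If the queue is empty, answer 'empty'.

enqueue(74): [74]
enqueue(69): [74, 69]
enqueue(32): [74, 69, 32]
enqueue(73): [74, 69, 32, 73]
enqueue(48): [74, 69, 32, 73, 48]
enqueue(53): [74, 69, 32, 73, 48, 53]
enqueue(99): [74, 69, 32, 73, 48, 53, 99]
enqueue(97): [74, 69, 32, 73, 48, 53, 99, 97]

Answer: 74 69 32 73 48 53 99 97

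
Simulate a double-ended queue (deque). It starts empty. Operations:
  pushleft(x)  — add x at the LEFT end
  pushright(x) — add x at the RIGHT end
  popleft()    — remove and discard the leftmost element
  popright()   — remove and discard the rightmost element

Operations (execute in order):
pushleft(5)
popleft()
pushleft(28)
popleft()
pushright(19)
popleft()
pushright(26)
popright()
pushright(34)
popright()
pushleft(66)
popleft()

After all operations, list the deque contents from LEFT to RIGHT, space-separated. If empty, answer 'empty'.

Answer: empty

Derivation:
pushleft(5): [5]
popleft(): []
pushleft(28): [28]
popleft(): []
pushright(19): [19]
popleft(): []
pushright(26): [26]
popright(): []
pushright(34): [34]
popright(): []
pushleft(66): [66]
popleft(): []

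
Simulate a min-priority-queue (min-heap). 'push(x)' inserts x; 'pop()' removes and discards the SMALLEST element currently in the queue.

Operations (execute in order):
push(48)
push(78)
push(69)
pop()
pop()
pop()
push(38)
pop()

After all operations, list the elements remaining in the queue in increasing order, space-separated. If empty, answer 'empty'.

push(48): heap contents = [48]
push(78): heap contents = [48, 78]
push(69): heap contents = [48, 69, 78]
pop() → 48: heap contents = [69, 78]
pop() → 69: heap contents = [78]
pop() → 78: heap contents = []
push(38): heap contents = [38]
pop() → 38: heap contents = []

Answer: empty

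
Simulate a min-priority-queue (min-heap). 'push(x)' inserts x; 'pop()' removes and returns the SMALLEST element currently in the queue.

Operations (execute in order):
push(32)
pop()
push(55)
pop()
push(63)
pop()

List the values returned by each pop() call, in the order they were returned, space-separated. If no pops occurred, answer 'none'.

push(32): heap contents = [32]
pop() → 32: heap contents = []
push(55): heap contents = [55]
pop() → 55: heap contents = []
push(63): heap contents = [63]
pop() → 63: heap contents = []

Answer: 32 55 63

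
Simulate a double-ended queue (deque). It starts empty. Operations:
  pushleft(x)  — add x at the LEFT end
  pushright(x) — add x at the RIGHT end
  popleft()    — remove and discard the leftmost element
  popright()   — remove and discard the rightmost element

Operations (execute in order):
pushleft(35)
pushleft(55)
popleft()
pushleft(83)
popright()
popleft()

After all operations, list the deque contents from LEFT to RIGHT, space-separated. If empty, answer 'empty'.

pushleft(35): [35]
pushleft(55): [55, 35]
popleft(): [35]
pushleft(83): [83, 35]
popright(): [83]
popleft(): []

Answer: empty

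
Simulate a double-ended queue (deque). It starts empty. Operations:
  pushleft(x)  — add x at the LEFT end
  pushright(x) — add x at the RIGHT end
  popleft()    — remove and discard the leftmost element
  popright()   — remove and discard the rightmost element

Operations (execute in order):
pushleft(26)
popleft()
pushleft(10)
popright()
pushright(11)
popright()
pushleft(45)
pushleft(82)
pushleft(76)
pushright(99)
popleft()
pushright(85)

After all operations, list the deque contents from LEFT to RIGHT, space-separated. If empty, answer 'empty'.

pushleft(26): [26]
popleft(): []
pushleft(10): [10]
popright(): []
pushright(11): [11]
popright(): []
pushleft(45): [45]
pushleft(82): [82, 45]
pushleft(76): [76, 82, 45]
pushright(99): [76, 82, 45, 99]
popleft(): [82, 45, 99]
pushright(85): [82, 45, 99, 85]

Answer: 82 45 99 85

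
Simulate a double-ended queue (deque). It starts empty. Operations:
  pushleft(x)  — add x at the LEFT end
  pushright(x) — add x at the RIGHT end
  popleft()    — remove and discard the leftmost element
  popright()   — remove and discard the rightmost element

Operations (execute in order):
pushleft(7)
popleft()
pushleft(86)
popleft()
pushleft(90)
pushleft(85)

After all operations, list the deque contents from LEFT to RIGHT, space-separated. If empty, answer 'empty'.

pushleft(7): [7]
popleft(): []
pushleft(86): [86]
popleft(): []
pushleft(90): [90]
pushleft(85): [85, 90]

Answer: 85 90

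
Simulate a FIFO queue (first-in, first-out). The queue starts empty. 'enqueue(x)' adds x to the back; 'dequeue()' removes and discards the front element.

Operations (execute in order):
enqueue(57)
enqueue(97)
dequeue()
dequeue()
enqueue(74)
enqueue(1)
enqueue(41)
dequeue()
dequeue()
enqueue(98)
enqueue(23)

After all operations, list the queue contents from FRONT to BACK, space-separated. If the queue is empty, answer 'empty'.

enqueue(57): [57]
enqueue(97): [57, 97]
dequeue(): [97]
dequeue(): []
enqueue(74): [74]
enqueue(1): [74, 1]
enqueue(41): [74, 1, 41]
dequeue(): [1, 41]
dequeue(): [41]
enqueue(98): [41, 98]
enqueue(23): [41, 98, 23]

Answer: 41 98 23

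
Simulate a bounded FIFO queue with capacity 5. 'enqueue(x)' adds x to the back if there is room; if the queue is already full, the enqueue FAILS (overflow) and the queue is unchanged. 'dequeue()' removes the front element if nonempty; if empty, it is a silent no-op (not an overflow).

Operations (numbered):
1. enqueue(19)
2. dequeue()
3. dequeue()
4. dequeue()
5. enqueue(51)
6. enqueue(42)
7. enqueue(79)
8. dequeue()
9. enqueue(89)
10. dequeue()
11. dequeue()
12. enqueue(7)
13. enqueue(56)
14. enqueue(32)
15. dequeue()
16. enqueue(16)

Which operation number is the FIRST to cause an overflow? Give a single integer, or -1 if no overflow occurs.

Answer: -1

Derivation:
1. enqueue(19): size=1
2. dequeue(): size=0
3. dequeue(): empty, no-op, size=0
4. dequeue(): empty, no-op, size=0
5. enqueue(51): size=1
6. enqueue(42): size=2
7. enqueue(79): size=3
8. dequeue(): size=2
9. enqueue(89): size=3
10. dequeue(): size=2
11. dequeue(): size=1
12. enqueue(7): size=2
13. enqueue(56): size=3
14. enqueue(32): size=4
15. dequeue(): size=3
16. enqueue(16): size=4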